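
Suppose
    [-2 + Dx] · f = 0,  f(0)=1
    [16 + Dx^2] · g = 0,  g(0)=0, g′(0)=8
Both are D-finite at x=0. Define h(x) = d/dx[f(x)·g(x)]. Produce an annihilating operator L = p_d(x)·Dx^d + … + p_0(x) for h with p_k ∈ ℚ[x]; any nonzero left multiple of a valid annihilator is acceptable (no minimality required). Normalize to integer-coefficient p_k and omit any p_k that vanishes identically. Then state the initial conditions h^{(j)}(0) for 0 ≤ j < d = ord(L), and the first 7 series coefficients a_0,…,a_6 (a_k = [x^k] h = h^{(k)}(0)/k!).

L = 20 - 4·Dx + Dx^2  (order 2).
h: a_k = 8, 32, -16, -128, -304/3, 704/15, 4448/45, …
ICs: h(0) = 8, h′(0) = 32.

f: a_k = 1, 2, 2, 4/3, 2/3, 4/15, 4/45, …
g: a_k = 0, 8, 0, -64/3, 0, 256/15, 0, …
L₀ := L_f ⊗_s L_g (sym. prod.), ord ≤ 2.
Derive L from L₀ (diff closure).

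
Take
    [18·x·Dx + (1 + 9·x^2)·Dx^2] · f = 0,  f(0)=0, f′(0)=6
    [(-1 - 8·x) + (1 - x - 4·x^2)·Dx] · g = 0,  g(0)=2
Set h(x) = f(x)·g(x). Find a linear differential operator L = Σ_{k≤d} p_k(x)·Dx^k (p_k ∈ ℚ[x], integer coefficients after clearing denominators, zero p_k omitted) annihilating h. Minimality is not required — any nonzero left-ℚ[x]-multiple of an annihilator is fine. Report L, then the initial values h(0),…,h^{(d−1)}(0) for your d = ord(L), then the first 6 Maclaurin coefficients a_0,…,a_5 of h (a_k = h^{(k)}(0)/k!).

L = (8 + 18·x + 216·x^2) + (2 - 2·x + 36·x^2 + 216·x^3)·Dx + (-1 + x - 5·x^2 + 9·x^3 + 36·x^4)·Dx^2  (order 2).
h: a_k = 0, 12, 12, 24, 72, 1812/5, …
ICs: h(0) = 0, h′(0) = 12.

f: a_k = 0, 6, 0, -18, 0, 486/5, …
g: a_k = 2, 2, 10, 18, 58, 130, …
Sym-product of L_f,L_g gives L₀ (≤ ord 2).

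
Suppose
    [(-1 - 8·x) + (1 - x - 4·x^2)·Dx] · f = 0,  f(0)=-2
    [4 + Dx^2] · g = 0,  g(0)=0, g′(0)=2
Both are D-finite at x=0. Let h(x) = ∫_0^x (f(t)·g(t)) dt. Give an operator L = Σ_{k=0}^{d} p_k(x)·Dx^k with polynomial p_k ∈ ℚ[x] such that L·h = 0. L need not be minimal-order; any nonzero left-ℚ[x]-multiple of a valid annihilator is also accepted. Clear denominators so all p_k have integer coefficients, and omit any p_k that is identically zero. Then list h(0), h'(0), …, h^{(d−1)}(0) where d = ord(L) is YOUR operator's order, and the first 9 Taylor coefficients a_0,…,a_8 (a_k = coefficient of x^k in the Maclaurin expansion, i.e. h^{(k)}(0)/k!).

f: a_k = -2, -2, -10, -18, -58, -130, -362, -882, -2330, …
g: a_k = 0, 2, 0, -4/3, 0, 4/15, 0, -8/315, 0, …
f·g: L₀ = L_f ⊗_s L_g, ord ≤ 1·2.
h=∫₀ˣh₀: take L = L₀·Dx.
L = (4 + 4·x + 16·x^2)·Dx + (2 + 16·x)·Dx^2 + (-1 + x + 4·x^2)·Dx^3  (order 3).
h: a_k = 0, 0, -2, -4/3, -13/3, -20/3, -86/5, -3548/105, -51131/630, …
ICs: h(0) = 0, h′(0) = 0, h′′(0) = -4.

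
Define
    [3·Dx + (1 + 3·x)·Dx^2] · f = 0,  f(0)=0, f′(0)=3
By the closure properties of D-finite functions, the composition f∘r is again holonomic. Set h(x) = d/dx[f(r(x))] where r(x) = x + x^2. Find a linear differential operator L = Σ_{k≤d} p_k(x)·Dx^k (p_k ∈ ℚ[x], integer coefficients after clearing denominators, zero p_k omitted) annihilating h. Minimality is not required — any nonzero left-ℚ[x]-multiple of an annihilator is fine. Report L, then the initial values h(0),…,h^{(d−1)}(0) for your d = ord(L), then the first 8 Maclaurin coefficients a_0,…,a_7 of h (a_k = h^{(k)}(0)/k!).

L = (1 + 6·x + 6·x^2) + (1 + 5·x + 9·x^2 + 6·x^3)·Dx  (order 1).
h: a_k = 3, -3, 0, 9, -27, 54, -81, 81, …
ICs: h(0) = 3.

f: a_k = 0, 3, -9/2, 9, -81/4, 243/5, -243/2, 2187/7, …
Substitute x→r, Dx→(1/r')Dx; clear ⇒ L₀.
h=h₀': d/dx-closure on L₀ ⇒ L.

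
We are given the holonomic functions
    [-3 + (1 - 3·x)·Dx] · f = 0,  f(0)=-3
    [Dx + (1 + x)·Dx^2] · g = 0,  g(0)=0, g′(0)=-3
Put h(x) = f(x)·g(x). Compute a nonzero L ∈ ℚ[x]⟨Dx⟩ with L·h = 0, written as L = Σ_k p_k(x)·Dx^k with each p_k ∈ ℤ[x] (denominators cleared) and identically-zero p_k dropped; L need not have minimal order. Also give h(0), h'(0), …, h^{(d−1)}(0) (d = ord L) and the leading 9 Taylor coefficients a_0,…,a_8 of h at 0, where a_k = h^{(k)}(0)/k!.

L = 3 + (5 + 9·x)·Dx + (-1 + 2·x + 3·x^2)·Dx^2  (order 2).
h: a_k = 0, 9, 45/2, 141/2, 837/4, 12591/20, 37743/20, 792783/140, 4756383/280, …
ICs: h(0) = 0, h′(0) = 9.

f: a_k = -3, -9, -27, -81, -243, -729, -2187, -6561, -19683, …
g: a_k = 0, -3, 3/2, -1, 3/4, -3/5, 1/2, -3/7, 3/8, …
L₀ := L_f ⊗_s L_g (sym. prod.), ord ≤ 2.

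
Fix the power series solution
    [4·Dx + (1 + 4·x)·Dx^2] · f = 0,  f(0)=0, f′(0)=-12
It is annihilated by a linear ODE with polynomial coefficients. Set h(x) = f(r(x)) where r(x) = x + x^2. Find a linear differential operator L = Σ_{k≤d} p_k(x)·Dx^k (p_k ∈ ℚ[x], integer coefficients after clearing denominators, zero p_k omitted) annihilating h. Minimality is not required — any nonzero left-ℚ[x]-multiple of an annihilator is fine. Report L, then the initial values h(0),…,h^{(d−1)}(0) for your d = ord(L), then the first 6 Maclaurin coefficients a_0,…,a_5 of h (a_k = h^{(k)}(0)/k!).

L = 2·Dx + (1 + 2·x)·Dx^2  (order 2).
h: a_k = 0, -12, 12, -16, 24, -192/5, …
ICs: h(0) = 0, h′(0) = -12.

f: a_k = 0, -12, 24, -64, 192, -3072/5, …
f∘r: x↦r, Dx↦Dx/r' in L_f ⇒ L₀.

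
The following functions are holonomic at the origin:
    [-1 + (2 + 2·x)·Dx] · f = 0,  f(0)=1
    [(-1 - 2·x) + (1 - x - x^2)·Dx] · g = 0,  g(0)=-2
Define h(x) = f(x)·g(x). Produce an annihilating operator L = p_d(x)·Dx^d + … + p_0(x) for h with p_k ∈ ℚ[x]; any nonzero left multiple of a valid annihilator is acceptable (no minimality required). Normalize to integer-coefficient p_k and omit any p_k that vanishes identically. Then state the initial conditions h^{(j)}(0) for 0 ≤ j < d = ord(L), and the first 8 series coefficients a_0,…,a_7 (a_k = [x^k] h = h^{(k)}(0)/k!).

L = (3 + 5·x + 3·x^2) + (-2 + 4·x^2 + 2·x^3)·Dx  (order 1).
h: a_k = -2, -3, -19/4, -63/8, -803/64, -2621/128, -16887/512, -54775/1024, …
ICs: h(0) = -2.

f: a_k = 1, 1/2, -1/8, 1/16, -5/128, 7/256, -21/1024, 33/2048, …
g: a_k = -2, -2, -4, -6, -10, -16, -26, -42, …
h₀=f·g: eliminate ⇒ L₀, order ≤ 1·1.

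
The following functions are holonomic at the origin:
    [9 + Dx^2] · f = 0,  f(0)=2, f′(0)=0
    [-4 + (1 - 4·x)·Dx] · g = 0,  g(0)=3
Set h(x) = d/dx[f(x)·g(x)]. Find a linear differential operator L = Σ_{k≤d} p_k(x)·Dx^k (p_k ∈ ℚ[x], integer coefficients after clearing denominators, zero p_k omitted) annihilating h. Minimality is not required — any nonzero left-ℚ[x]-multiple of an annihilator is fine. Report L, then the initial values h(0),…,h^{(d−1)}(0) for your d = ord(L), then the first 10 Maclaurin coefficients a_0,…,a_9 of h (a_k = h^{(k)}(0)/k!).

L = (-23 - 72·x + 144·x^2) + (-8 + 32·x)·Dx + (1 - 8·x + 16·x^2)·Dx^2  (order 2).
h: a_k = 24, 138, 828, 4497, 22485, 2157831/20, 5034939/10, 644474379/280, 5800269411/560, 103115898453/2240, …
ICs: h(0) = 24, h′(0) = 138.

f: a_k = 2, 0, -9, 0, 27/4, 0, -81/40, 0, 729/2240, 0, …
g: a_k = 3, 12, 48, 192, 768, 3072, 12288, 49152, 196608, 786432, …
L₀ := L_f ⊗_s L_g (sym. prod.), ord ≤ 2.
h₀' ⇒ L via d/dx closure of L₀.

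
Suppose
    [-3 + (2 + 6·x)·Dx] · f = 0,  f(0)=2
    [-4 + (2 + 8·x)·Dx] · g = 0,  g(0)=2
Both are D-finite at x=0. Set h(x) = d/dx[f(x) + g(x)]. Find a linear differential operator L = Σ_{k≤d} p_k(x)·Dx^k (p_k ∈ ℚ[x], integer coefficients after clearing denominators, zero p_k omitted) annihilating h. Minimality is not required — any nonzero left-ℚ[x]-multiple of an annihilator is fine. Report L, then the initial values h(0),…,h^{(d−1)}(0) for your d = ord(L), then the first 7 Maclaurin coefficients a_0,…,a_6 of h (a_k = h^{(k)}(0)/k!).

f: a_k = 2, 3, -9/4, 27/8, -405/64, 1701/128, -15309/512, …
g: a_k = 2, 4, -4, 8, -20, 56, -168, …
Sum ⇒ L₀ = lclm(L_f,L_g) in ℚ(x)⟨Dx⟩.
h=h₀': d/dx-closure on L₀ ⇒ L.
L = -18 + (-21 - 72·x)·Dx + (-2 - 14·x - 24·x^2)·Dx^2  (order 2).
h: a_k = 7, -25/2, 273/8, -1685/16, 44345/128, -303975/256, 4289901/1024, …
ICs: h(0) = 7, h′(0) = -25/2.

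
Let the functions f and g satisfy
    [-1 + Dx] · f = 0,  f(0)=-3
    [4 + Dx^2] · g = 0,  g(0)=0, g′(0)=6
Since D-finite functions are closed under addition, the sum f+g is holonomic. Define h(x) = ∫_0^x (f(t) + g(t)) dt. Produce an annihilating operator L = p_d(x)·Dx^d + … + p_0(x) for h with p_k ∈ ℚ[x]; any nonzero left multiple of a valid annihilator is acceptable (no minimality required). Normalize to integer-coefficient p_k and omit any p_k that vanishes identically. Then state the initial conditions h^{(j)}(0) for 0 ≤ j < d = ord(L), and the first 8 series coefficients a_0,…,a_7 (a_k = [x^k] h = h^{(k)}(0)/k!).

L = -4·Dx + 4·Dx^2 - Dx^3 + Dx^4  (order 4).
h: a_k = 0, -3, 3/2, -1/2, -9/8, -1/40, 31/240, -1/1680, …
ICs: h(0) = 0, h′(0) = -3, h′′(0) = 3, h′′′(0) = -3.

f: a_k = -3, -3, -3/2, -1/2, -1/8, -1/40, -1/240, -1/1680, …
g: a_k = 0, 6, 0, -4, 0, 4/5, 0, -8/105, …
f+g: L₀ = lclm(L_f,L_g), ord ≤ 1+2.
h=∫₀ˣh₀: take L = L₀·Dx.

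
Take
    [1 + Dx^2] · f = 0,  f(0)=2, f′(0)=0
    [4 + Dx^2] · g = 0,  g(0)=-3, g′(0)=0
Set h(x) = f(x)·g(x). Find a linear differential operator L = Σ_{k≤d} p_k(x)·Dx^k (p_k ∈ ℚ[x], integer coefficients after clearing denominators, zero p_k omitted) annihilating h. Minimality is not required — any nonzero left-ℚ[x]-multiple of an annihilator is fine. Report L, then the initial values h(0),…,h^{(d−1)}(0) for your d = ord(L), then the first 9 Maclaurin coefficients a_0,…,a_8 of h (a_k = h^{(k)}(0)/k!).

L = 9 + 10·Dx^2 + Dx^4  (order 4).
h: a_k = -6, 0, 15, 0, -41/4, 0, 73/24, 0, -3281/6720, …
ICs: h(0) = -6, h′(0) = 0, h′′(0) = 30, h′′′(0) = 0.

f: a_k = 2, 0, -1, 0, 1/12, 0, -1/360, 0, 1/20160, …
g: a_k = -3, 0, 6, 0, -2, 0, 4/15, 0, -2/105, …
L₀ := L_f ⊗_s L_g (sym. prod.), ord ≤ 4.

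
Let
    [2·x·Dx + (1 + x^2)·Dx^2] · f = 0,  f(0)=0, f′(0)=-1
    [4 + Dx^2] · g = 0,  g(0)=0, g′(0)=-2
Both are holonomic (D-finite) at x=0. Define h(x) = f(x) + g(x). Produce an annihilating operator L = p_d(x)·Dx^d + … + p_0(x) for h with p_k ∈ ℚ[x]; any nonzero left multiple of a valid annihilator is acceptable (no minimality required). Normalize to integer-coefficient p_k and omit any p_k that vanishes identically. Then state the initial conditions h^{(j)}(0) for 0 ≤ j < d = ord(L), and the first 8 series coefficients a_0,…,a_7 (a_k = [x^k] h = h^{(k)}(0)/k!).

L = (-32·x + 80·x^3 + 16·x^5)·Dx + (4 + 32·x^2 + 36·x^4 + 8·x^6)·Dx^2 + (-8·x + 20·x^3 + 4·x^5)·Dx^3 + (1 + 8·x^2 + 9·x^4 + 2·x^6)·Dx^4  (order 4).
h: a_k = 0, -3, 0, 5/3, 0, -7/15, 0, 53/315, …
ICs: h(0) = 0, h′(0) = -3, h′′(0) = 0, h′′′(0) = 10.

f: a_k = 0, -1, 0, 1/3, 0, -1/5, 0, 1/7, …
g: a_k = 0, -2, 0, 4/3, 0, -4/15, 0, 8/315, …
Sum ⇒ L₀ = lclm(L_f,L_g) in ℚ(x)⟨Dx⟩.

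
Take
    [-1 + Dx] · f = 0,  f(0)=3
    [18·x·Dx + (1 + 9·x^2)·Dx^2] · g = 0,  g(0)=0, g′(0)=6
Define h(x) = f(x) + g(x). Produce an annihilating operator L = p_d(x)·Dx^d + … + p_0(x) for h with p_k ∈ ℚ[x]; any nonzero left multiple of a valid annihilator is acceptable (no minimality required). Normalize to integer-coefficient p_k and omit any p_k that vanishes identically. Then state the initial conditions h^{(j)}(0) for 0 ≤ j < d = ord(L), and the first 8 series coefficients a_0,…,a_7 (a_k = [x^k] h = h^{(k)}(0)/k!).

f: a_k = 3, 3, 3/2, 1/2, 1/8, 1/40, 1/240, 1/1680, …
g: a_k = 0, 6, 0, -18, 0, 486/5, 0, -4374/7, …
h₀=f+g: left-lcm gives L₀, ord ≤ 3.
L = (18 - 18·x - 486·x^2 - 162·x^3)·Dx + (-19 + 468·x^2 - 81·x^4)·Dx^2 + (1 + 18·x + 18·x^2 + 162·x^3 + 81·x^4)·Dx^3  (order 3).
h: a_k = 3, 9, 3/2, -35/2, 1/8, 3889/40, 1/240, -1049759/1680, …
ICs: h(0) = 3, h′(0) = 9, h′′(0) = 3.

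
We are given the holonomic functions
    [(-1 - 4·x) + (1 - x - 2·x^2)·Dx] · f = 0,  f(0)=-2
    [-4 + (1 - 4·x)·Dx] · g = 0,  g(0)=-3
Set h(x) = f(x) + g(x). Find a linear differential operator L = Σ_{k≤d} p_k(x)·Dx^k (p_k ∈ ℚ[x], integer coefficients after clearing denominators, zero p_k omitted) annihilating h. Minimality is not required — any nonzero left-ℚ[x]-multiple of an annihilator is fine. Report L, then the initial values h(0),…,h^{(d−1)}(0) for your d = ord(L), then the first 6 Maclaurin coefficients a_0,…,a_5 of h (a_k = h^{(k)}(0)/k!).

f: a_k = -2, -2, -6, -10, -22, -42, …
g: a_k = -3, -12, -48, -192, -768, -3072, …
h₀=f+g: left-lcm gives L₀, ord ≤ 2.
L = (-8 - 144·x + 96·x^2 - 128·x^3) + (26 - 28·x - 120·x^2 + 128·x^3 - 256·x^4)·Dx + (-3 + 19·x - 34·x^2 + 24·x^3 + 16·x^4 - 64·x^5)·Dx^2  (order 2).
h: a_k = -5, -14, -54, -202, -790, -3114, …
ICs: h(0) = -5, h′(0) = -14.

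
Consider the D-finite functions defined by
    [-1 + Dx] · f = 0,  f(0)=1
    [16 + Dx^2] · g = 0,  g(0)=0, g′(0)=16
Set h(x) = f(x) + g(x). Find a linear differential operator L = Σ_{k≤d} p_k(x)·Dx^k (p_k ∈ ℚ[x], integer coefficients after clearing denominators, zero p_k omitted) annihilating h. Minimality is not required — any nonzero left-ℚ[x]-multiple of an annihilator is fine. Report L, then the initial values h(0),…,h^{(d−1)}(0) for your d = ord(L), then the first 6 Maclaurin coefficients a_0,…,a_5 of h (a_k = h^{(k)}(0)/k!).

f: a_k = 1, 1, 1/2, 1/6, 1/24, 1/120, …
g: a_k = 0, 16, 0, -128/3, 0, 512/15, …
f+g: L₀ = lclm(L_f,L_g), ord ≤ 1+2.
L = -16 + 16·Dx - Dx^2 + Dx^3  (order 3).
h: a_k = 1, 17, 1/2, -85/2, 1/24, 4097/120, …
ICs: h(0) = 1, h′(0) = 17, h′′(0) = 1.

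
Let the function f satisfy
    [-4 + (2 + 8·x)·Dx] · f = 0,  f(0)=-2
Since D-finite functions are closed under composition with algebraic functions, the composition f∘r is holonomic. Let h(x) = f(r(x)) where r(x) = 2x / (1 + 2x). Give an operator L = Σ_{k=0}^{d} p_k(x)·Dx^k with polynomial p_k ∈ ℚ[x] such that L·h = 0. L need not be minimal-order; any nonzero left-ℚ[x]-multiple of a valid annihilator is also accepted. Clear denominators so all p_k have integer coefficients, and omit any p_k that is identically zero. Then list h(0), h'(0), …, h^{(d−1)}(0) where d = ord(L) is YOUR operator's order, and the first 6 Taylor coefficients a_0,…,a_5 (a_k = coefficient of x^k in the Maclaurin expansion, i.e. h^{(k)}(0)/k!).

f: a_k = -2, -4, 4, -8, 20, -56, …
Change of var in L_f (x↦r) gives L₀.
L = -4 + (1 + 12·x + 20·x^2)·Dx  (order 1).
h: a_k = -2, -8, 32, -160, 960, -6528, …
ICs: h(0) = -2.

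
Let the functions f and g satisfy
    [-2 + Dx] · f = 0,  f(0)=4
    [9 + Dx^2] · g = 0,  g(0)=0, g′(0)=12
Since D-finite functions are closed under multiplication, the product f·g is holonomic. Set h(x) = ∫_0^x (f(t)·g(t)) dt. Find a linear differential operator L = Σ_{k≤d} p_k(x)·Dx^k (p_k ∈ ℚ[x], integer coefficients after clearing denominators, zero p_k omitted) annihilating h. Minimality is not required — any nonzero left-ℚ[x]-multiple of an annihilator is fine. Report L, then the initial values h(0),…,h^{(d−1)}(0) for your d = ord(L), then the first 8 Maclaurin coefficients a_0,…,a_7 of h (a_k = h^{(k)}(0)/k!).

f: a_k = 4, 8, 8, 16/3, 8/3, 16/15, 16/45, 32/315, …
g: a_k = 0, 12, 0, -18, 0, 81/10, 0, -243/140, …
Product ⇒ symmetric product L₀, ord ≤ 2.
h=∫₀ˣh₀: take L = L₀·Dx.
L = 13·Dx - 4·Dx^2 + Dx^3  (order 3).
h: a_k = 0, 0, 24, 32, 6, -16, -199/15, -92/35, …
ICs: h(0) = 0, h′(0) = 0, h′′(0) = 48.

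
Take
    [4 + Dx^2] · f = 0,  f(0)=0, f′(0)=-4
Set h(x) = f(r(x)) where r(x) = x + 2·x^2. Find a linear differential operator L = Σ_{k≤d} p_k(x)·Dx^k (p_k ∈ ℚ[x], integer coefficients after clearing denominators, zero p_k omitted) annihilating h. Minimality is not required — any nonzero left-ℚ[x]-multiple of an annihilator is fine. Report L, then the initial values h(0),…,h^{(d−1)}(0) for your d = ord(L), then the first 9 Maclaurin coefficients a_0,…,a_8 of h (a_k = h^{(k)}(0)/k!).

f: a_k = 0, -4, 0, 8/3, 0, -8/15, 0, 16/315, 0, …
Change of var in L_f (x↦r) gives L₀.
L = (4 + 48·x + 192·x^2 + 256·x^3) - 4·Dx + (1 + 4·x)·Dx^2  (order 2).
h: a_k = 0, -4, -8, 8/3, 16, 472/15, 16, -6704/315, -1888/45, …
ICs: h(0) = 0, h′(0) = -4.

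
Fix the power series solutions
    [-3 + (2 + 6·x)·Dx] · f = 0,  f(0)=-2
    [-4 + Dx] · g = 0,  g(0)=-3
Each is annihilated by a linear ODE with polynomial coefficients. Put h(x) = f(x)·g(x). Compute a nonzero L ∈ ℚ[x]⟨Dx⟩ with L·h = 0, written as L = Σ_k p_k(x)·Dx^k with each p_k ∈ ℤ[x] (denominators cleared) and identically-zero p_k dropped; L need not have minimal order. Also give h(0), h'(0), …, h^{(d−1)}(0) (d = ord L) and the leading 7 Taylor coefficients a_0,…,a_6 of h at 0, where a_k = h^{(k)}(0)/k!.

f: a_k = -2, -3, 9/4, -27/8, 405/64, -1701/128, 15309/512, …
g: a_k = -3, -12, -24, -32, -32, -128/5, -256/15, …
h₀=f·g: eliminate ⇒ L₀, order ≤ 1·1.
L = (-11 - 24·x) + (2 + 6·x)·Dx  (order 1).
h: a_k = 6, 33, 309/4, 953/8, 8161/64, 76883/640, 497863/7680, …
ICs: h(0) = 6.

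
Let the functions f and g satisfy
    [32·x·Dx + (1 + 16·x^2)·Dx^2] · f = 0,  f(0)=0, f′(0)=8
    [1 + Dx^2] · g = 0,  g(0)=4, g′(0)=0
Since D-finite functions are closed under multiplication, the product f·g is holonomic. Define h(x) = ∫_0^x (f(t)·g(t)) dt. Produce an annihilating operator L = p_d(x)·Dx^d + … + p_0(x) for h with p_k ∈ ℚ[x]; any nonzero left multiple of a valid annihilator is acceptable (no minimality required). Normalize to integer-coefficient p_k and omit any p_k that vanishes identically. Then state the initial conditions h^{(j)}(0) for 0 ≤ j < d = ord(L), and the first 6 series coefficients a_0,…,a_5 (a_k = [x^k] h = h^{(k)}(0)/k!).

L = (1105 + 51776·x^2 + 22016·x^4 + 16384·x^6 + 65536·x^8)·Dx + (2112·x + 35840·x^3 + 49152·x^5 + 262144·x^7)·Dx^2 + (1122 + 52352·x^2 + 27648·x^4 + 32768·x^6 + 131072·x^8)·Dx^3 + (2112·x + 35840·x^3 + 49152·x^5 + 262144·x^7)·Dx^4 + (17 + 576·x^2 + 5632·x^4 + 16384·x^6 + 65536·x^8)·Dx^5  (order 5).
h: a_k = 0, 0, 16, 0, -140/3, 0, …
ICs: h(0) = 0, h′(0) = 0, h′′(0) = 32, h′′′(0) = 0, h′′′′(0) = -1120.

f: a_k = 0, 8, 0, -128/3, 0, 2048/5, …
g: a_k = 4, 0, -2, 0, 1/6, 0, …
f·g: L₀ = L_f ⊗_s L_g, ord ≤ 2·2.
Integrate: L := L₀·Dx.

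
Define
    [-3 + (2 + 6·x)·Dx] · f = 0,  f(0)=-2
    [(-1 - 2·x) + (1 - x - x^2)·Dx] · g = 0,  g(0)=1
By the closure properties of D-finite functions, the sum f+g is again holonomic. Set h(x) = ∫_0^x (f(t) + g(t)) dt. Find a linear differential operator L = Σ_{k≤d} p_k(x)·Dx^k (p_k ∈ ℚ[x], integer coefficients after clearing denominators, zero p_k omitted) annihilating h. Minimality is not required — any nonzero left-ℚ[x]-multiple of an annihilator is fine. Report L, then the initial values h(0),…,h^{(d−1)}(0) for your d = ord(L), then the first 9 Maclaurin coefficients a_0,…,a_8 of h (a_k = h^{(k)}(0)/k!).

L = (33 + 117·x + 117·x^2 + 90·x^3)·Dx + (-25 - 102·x - 303·x^2 - 378·x^3 - 225·x^4)·Dx^2 + (-2 + 22·x + 90·x^2 - 38·x^3 - 198·x^4 - 90·x^5)·Dx^3  (order 3).
h: a_k = 0, -1, -1, 17/12, -3/32, 145/64, -677/768, 21965/3584, -50667/8192, …
ICs: h(0) = 0, h′(0) = -1, h′′(0) = -2.

f: a_k = -2, -3, 9/4, -27/8, 405/64, -1701/128, 15309/512, -72171/1024, 2814669/16384, …
g: a_k = 1, 1, 2, 3, 5, 8, 13, 21, 34, …
f+g: L₀ = lclm(L_f,L_g), ord ≤ 1+1.
∫: right-multiply L₀ by Dx.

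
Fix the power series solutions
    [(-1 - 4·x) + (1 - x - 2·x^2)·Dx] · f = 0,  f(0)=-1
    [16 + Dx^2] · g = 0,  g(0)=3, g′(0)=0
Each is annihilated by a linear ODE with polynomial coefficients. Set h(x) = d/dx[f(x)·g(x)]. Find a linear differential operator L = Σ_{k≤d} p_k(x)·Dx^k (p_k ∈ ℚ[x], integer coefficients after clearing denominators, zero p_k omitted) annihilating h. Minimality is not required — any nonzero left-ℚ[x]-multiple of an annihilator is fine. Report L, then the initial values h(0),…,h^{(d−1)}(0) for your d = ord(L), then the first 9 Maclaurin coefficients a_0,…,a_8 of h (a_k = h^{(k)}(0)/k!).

f: a_k = -1, -1, -3, -5, -11, -21, -43, -85, -171, …
g: a_k = 3, 0, -24, 0, 32, 0, -256/15, 0, 512/105, …
f·g: L₀ = L_f ⊗_s L_g, ord ≤ 1·2.
h=h₀': d/dx-closure on L₀ ⇒ L.
L = (4 - 128·x - 192·x^2 + 256·x^3 + 256·x^4) + (-5 - 12·x + 48·x^2 + 64·x^3)·Dx + (3 - 7·x - 10·x^2 + 16·x^3 + 16·x^4)·Dx^2  (order 2).
h: a_k = -3, 30, 27, 28, 125, 1682/5, 11137/15, 179192/105, 134019/35, …
ICs: h(0) = -3, h′(0) = 30.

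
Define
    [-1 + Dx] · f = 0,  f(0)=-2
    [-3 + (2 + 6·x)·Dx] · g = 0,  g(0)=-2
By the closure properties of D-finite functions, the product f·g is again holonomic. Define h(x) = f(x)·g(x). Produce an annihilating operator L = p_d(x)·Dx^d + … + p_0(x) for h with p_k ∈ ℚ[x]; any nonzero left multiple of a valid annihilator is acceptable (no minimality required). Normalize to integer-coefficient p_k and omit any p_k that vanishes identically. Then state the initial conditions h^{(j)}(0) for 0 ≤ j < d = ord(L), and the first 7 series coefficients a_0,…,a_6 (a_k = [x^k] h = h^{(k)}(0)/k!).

f: a_k = -2, -2, -1, -1/3, -1/12, -1/60, -1/360, …
g: a_k = -2, -3, 9/4, -27/8, 405/64, -1701/128, 15309/512, …
Product ⇒ symmetric product L₀, ord ≤ 1.
L = (-5 - 6·x) + (2 + 6·x)·Dx  (order 1).
h: a_k = 4, 10, 7/2, 71/12, -671/96, 16157/960, -88837/2304, …
ICs: h(0) = 4.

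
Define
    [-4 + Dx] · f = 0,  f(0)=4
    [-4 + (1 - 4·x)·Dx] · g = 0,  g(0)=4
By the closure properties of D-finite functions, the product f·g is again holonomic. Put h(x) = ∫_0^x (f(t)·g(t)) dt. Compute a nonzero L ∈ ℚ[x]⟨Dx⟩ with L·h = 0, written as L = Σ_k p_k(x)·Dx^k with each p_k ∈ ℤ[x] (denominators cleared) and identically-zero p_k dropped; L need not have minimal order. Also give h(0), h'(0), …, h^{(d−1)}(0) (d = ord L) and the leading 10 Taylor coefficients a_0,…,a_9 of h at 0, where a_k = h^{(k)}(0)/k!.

f: a_k = 4, 16, 32, 128/3, 128/3, 512/15, 1024/45, 4096/315, 2048/315, 8192/2835, …
g: a_k = 4, 16, 64, 256, 1024, 4096, 16384, 65536, 262144, 1048576, …
Sym-product of L_f,L_g gives L₀ (≤ ord 1).
Integrate: L := L₀·Dx.
L = (8 - 16·x)·Dx + (-1 + 4·x)·Dx^2  (order 2).
h: a_k = 0, 16, 64, 640/3, 2048/3, 6656/3, 333824/45, 8015872/315, 5611520/63, 897851392/2835, …
ICs: h(0) = 0, h′(0) = 16.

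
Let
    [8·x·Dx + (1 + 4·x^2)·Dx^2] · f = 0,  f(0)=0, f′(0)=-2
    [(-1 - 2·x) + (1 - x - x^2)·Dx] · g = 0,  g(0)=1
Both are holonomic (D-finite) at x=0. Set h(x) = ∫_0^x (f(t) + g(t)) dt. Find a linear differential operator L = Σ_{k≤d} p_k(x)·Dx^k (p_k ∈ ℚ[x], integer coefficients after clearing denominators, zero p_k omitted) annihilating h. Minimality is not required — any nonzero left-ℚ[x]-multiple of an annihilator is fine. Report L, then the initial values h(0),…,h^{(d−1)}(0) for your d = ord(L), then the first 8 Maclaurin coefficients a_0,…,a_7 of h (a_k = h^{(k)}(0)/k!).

L = (16 - 64·x - 400·x^2 - 576·x^3 - 696·x^4 - 96·x^6)·Dx^2 + (-13 - 24·x - 22·x^2 - 204·x^3 - 548·x^4 - 488·x^5 - 48·x^6 - 96·x^7)·Dx^3 + (2 + 5·x + 14·x^2 - 2·x^3 + 13·x^4 - 92·x^5 - 48·x^6 - 16·x^7 - 16·x^8)·Dx^4  (order 4).
h: a_k = 0, 1, -1/2, 2/3, 17/12, 1, 4/15, 13/7, …
ICs: h(0) = 0, h′(0) = 1, h′′(0) = -1, h′′′(0) = 4.

f: a_k = 0, -2, 0, 8/3, 0, -32/5, 0, 128/7, …
g: a_k = 1, 1, 2, 3, 5, 8, 13, 21, …
h₀=f+g: left-lcm gives L₀, ord ≤ 3.
Integrate: L := L₀·Dx.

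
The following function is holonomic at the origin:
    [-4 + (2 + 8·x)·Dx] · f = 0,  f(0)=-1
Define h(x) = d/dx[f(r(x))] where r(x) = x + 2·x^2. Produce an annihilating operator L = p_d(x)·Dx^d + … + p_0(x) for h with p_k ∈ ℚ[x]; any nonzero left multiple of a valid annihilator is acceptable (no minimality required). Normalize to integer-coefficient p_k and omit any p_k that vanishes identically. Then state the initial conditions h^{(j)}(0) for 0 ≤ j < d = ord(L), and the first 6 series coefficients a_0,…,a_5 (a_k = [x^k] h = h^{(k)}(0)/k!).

f: a_k = -1, -2, 2, -4, 10, -28, …
L₀ from L_f via x↦r, Dx↦r'^{-1}Dx.
h₀' ⇒ L via d/dx closure of L₀.
L = 2 + (-1 - 8·x - 24·x^2 - 32·x^3)·Dx  (order 1).
h: a_k = -2, -4, 12, -24, 20, 72, …
ICs: h(0) = -2.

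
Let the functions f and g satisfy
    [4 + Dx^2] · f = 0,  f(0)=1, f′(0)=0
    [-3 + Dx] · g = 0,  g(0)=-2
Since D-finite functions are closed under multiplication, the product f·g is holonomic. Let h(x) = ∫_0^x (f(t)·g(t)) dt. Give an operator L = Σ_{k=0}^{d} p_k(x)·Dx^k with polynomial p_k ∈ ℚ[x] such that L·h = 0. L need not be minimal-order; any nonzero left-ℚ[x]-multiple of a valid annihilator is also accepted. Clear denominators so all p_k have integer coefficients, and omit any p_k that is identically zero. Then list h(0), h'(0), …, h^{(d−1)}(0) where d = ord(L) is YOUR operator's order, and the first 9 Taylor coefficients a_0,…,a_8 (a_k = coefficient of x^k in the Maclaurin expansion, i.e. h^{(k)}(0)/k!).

f: a_k = 1, 0, -2, 0, 2/3, 0, -4/45, 0, 2/315, …
g: a_k = -2, -6, -9, -9, -27/4, -81/20, -81/40, -243/280, -729/2240, …
L₀ := L_f ⊗_s L_g (sym. prod.), ord ≤ 2.
∫: right-multiply L₀ by Dx.
L = 13·Dx - 6·Dx^2 + Dx^3  (order 3).
h: a_k = 0, -2, -3, -5/3, 3/4, 119/60, 199/120, 407/504, 1483/6720, …
ICs: h(0) = 0, h′(0) = -2, h′′(0) = -6.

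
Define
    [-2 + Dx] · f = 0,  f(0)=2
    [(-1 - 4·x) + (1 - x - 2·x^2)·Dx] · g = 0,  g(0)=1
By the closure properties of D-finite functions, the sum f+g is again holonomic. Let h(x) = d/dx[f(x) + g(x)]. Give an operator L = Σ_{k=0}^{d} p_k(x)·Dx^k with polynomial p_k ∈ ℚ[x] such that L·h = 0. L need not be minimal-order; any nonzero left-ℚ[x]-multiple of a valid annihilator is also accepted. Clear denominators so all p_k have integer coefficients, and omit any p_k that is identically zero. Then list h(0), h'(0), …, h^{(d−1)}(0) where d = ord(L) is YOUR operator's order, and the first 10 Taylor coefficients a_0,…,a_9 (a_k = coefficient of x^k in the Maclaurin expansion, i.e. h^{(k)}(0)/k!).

L = (18 + 132·x + 144·x^2 + 288·x^3 + 96·x^4) + (-13 - 68·x - 94·x^2 - 112·x^3 + 40·x^4 + 32·x^5)·Dx + (2 + x + 11·x^2 - 16·x^3 - 44·x^4 - 16·x^5)·Dx^2  (order 2).
h: a_k = 5, 14, 23, 148/3, 323/3, 3886/15, 26791/45, 430952/315, 966743/315, 19363066/2835, …
ICs: h(0) = 5, h′(0) = 14.

f: a_k = 2, 4, 4, 8/3, 4/3, 8/15, 8/45, 16/315, 4/315, 8/2835, …
g: a_k = 1, 1, 3, 5, 11, 21, 43, 85, 171, 341, …
L₀ := lclm(L_f,L_g); ord L₀ ≤ 1+1.
Differentiate: ansatz ord ≤ ord L₀ ⇒ L.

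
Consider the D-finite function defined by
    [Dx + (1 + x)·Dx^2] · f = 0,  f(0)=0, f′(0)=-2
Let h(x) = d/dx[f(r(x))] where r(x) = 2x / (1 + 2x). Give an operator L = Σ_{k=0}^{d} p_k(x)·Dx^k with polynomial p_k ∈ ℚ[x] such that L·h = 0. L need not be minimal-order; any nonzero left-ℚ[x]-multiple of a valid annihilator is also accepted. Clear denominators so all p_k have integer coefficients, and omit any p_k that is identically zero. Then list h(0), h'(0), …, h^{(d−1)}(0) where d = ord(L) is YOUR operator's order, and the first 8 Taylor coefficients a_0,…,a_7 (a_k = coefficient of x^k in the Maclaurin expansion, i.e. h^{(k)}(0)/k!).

f: a_k = 0, -2, 1, -2/3, 1/2, -2/5, 1/3, -2/7, …
h₀=f(r): pull back L_f along r ⇒ L₀.
h₀' ⇒ L via d/dx closure of L₀.
L = (6 + 16·x) + (1 + 6·x + 8·x^2)·Dx  (order 1).
h: a_k = -4, 24, -112, 480, -1984, 8064, -32512, 130560, …
ICs: h(0) = -4.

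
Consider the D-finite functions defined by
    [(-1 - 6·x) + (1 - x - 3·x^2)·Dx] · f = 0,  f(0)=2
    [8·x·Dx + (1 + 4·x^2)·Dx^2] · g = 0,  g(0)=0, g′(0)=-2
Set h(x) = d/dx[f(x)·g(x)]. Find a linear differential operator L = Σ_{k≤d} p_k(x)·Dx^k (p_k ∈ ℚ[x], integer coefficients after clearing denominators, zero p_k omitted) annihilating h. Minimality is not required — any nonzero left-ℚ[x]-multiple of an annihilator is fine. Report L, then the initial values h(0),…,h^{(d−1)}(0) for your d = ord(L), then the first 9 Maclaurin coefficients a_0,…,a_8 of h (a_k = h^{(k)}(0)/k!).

L = (22 + 1032·x^2 + 1152·x^3 + 5184·x^4) + (13 + 86·x + 132·x^2 + 600·x^3 + 1152·x^4 + 3456·x^5)·Dx + (-3 - x - 35·x^2 + 44·x^3 + 16·x^4 + 192·x^5 + 432·x^6)·Dx^2  (order 2).
h: a_k = -4, -8, -32, -272/3, -1012/3, -4064/5, -31636/15, -594464/105, -543488/35, …
ICs: h(0) = -4, h′(0) = -8.

f: a_k = 2, 2, 8, 14, 38, 80, 194, 434, 1016, …
g: a_k = 0, -2, 0, 8/3, 0, -32/5, 0, 128/7, 0, …
Sym-product of L_f,L_g gives L₀ (≤ ord 2).
Differentiate: ansatz ord ≤ ord L₀ ⇒ L.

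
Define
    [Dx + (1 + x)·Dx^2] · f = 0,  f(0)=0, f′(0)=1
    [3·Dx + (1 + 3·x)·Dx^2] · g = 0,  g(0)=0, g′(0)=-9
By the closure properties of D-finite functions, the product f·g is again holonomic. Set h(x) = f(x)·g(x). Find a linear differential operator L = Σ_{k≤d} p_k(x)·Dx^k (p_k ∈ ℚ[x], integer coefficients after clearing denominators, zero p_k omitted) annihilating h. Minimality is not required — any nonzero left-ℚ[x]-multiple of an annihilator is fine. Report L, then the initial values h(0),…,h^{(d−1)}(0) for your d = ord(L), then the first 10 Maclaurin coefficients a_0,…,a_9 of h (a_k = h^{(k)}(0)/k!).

f: a_k = 0, 1, -1/2, 1/3, -1/4, 1/5, -1/6, 1/7, -1/8, 1/9, …
g: a_k = 0, -9, 27/2, -27, 243/4, -729/5, 729/2, -6561/7, 19683/8, -6561, …
h₀=f·g: eliminate ⇒ L₀, order ≤ 2·2.
L = (30 + 72·x + 54·x^2)·Dx + (76 + 354·x + 540·x^2 + 270·x^3)·Dx^2 + (29 + 200·x + 486·x^2 + 504·x^3 + 189·x^4)·Dx^3 + (2 + 19·x + 68·x^2 + 114·x^3 + 90·x^4 + 27·x^5)·Dx^4  (order 4).
h: a_k = 0, 0, -9, 18, -147/4, 81, -3807/20, 2343/5, -133533/112, 217467/70, …
ICs: h(0) = 0, h′(0) = 0, h′′(0) = -18, h′′′(0) = 108.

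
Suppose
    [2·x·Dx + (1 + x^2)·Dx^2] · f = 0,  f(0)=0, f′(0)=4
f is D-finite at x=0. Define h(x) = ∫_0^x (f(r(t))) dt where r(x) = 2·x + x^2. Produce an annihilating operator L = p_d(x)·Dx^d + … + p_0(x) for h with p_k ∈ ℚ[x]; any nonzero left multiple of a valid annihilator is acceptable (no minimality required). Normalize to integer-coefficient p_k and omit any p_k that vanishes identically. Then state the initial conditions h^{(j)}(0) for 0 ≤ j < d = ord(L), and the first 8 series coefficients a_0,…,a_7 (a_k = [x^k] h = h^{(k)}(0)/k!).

f: a_k = 0, 4, 0, -4/3, 0, 4/5, 0, -4/7, …
f∘r: x↦r, Dx↦Dx/r' in L_f ⇒ L₀.
h=∫₀ˣh₀: take L = L₀·Dx.
L = (-1 + 8·x + 16·x^2 + 12·x^3 + 3·x^4)·Dx^2 + (1 + x + 4·x^2 + 8·x^3 + 5·x^4 + x^5)·Dx^3  (order 3).
h: a_k = 0, 0, 4, 4/3, -8/3, -16/5, 44/15, 188/21, …
ICs: h(0) = 0, h′(0) = 0, h′′(0) = 8.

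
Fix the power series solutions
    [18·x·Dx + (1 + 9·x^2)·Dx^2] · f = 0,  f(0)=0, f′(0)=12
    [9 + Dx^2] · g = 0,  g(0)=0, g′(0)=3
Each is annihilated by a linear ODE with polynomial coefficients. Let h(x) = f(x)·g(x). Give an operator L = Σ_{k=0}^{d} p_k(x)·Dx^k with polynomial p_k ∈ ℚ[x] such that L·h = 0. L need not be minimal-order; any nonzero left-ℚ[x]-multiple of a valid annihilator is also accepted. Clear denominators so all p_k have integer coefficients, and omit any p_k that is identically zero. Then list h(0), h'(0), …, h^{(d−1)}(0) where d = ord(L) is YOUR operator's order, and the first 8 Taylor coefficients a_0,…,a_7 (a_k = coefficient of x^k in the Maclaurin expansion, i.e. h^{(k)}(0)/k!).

L = (810 + 18954·x^2 + 72171·x^4 + 236196·x^6 + 531441·x^8) + (972·x + 14580·x^3 + 78732·x^5 + 236196·x^7)·Dx + (108 + 2592·x^2 + 13122·x^4 + 52488·x^6 + 118098·x^8)·Dx^2 + (108·x + 1620·x^3 + 8748·x^5 + 26244·x^7)·Dx^3 + (2 + 54·x^2 + 567·x^4 + 2916·x^6 + 6561·x^8)·Dx^4  (order 4).
h: a_k = 0, 0, 36, 0, -162, 0, 1539/2, 0, …
ICs: h(0) = 0, h′(0) = 0, h′′(0) = 72, h′′′(0) = 0.

f: a_k = 0, 12, 0, -36, 0, 972/5, 0, -8748/7, …
g: a_k = 0, 3, 0, -9/2, 0, 81/40, 0, -243/560, …
Product ⇒ symmetric product L₀, ord ≤ 4.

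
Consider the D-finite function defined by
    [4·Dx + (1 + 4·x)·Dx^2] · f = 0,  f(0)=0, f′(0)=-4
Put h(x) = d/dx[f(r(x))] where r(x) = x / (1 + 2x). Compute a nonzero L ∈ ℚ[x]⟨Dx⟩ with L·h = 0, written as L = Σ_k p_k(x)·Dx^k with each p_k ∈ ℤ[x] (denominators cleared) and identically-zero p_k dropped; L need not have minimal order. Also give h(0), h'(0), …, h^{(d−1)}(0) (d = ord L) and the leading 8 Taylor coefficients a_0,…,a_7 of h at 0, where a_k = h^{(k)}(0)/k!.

L = (8 + 24·x) + (1 + 8·x + 12·x^2)·Dx  (order 1).
h: a_k = -4, 32, -208, 1280, -7744, 46592, -279808, 1679360, …
ICs: h(0) = -4.

f: a_k = 0, -4, 8, -64/3, 64, -1024/5, 2048/3, -16384/7, …
Change of var in L_f (x↦r) gives L₀.
Differentiate: ansatz ord ≤ ord L₀ ⇒ L.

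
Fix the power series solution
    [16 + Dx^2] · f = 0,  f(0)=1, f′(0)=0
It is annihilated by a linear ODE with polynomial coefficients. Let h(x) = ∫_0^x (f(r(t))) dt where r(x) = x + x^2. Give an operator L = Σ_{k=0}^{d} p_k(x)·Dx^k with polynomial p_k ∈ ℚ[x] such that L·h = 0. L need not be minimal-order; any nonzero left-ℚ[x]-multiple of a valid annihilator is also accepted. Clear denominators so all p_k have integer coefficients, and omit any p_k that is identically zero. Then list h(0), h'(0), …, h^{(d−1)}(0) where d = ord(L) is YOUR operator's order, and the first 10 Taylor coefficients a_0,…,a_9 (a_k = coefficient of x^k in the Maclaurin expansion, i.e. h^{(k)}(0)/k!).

L = (16 + 96·x + 192·x^2 + 128·x^3)·Dx - 2·Dx^2 + (1 + 2·x)·Dx^3  (order 3).
h: a_k = 0, 1, 0, -8/3, -4, 8/15, 64/9, 2624/315, 16/15, -23008/2835, …
ICs: h(0) = 0, h′(0) = 1, h′′(0) = 0.

f: a_k = 1, 0, -8, 0, 32/3, 0, -256/45, 0, 512/315, 0, …
Substitute x→r, Dx→(1/r')Dx; clear ⇒ L₀.
h=∫₀ˣh₀: take L = L₀·Dx.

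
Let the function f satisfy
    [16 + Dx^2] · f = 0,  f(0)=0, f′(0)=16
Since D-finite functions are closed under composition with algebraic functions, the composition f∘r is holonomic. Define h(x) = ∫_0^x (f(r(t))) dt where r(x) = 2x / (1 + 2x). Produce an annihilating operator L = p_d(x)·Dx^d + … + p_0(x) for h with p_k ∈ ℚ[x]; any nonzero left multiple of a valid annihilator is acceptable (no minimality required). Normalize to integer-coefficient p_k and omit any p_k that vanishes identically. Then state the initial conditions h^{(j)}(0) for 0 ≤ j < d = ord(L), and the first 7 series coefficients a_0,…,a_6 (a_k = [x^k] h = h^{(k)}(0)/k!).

f: a_k = 0, 16, 0, -128/3, 0, 512/15, 0, …
Substitute x→r, Dx→(1/r')Dx; clear ⇒ L₀.
∫: right-multiply L₀ by Dx.
L = 64·Dx + (4 + 24·x + 48·x^2 + 32·x^3)·Dx^2 + (1 + 8·x + 24·x^2 + 32·x^3 + 16·x^4)·Dx^3  (order 3).
h: a_k = 0, 0, 16, -64/3, -160/3, 1792/5, -49408/45, …
ICs: h(0) = 0, h′(0) = 0, h′′(0) = 32.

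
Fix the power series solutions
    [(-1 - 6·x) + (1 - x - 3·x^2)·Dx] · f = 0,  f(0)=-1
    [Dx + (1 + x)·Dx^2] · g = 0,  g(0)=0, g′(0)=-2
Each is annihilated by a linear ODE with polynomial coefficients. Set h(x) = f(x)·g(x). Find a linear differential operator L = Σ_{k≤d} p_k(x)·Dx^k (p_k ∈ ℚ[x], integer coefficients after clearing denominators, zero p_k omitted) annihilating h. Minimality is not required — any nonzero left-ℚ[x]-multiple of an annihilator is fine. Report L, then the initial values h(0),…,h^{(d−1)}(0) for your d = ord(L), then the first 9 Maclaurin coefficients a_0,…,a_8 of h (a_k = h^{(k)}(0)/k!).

L = (7 + 12·x) + (1 + 15·x + 15·x^2)·Dx + (-1 + 4·x^2 + 3·x^3)·Dx^2  (order 2).
h: a_k = 0, 2, 1, 23/3, 61/6, 1007/30, 956/15, 34591/210, 149381/420, …
ICs: h(0) = 0, h′(0) = 2.

f: a_k = -1, -1, -4, -7, -19, -40, -97, -217, -508, …
g: a_k = 0, -2, 1, -2/3, 1/2, -2/5, 1/3, -2/7, 1/4, …
L₀ := L_f ⊗_s L_g (sym. prod.), ord ≤ 2.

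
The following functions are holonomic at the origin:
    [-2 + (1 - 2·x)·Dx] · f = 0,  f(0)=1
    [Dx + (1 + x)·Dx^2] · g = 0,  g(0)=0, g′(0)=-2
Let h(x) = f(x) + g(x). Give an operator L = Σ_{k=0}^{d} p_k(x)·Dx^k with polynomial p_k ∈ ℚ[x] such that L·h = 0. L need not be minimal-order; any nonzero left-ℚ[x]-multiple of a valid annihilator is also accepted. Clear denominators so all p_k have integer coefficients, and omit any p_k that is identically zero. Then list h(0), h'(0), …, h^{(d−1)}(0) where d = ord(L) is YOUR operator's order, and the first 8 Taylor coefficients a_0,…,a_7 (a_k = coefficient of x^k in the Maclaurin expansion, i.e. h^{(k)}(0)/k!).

f: a_k = 1, 2, 4, 8, 16, 32, 64, 128, …
g: a_k = 0, -2, 1, -2/3, 1/2, -2/5, 1/3, -2/7, …
Weyl lclm of L_f,L_g ⇒ L₀ (ord ≤ 3).
L = (32 + 8·x)·Dx + (22 + 56·x + 16·x^2)·Dx^2 + (-5 + 3·x + 12·x^2 + 4·x^3)·Dx^3  (order 3).
h: a_k = 1, 0, 5, 22/3, 33/2, 158/5, 193/3, 894/7, …
ICs: h(0) = 1, h′(0) = 0, h′′(0) = 10.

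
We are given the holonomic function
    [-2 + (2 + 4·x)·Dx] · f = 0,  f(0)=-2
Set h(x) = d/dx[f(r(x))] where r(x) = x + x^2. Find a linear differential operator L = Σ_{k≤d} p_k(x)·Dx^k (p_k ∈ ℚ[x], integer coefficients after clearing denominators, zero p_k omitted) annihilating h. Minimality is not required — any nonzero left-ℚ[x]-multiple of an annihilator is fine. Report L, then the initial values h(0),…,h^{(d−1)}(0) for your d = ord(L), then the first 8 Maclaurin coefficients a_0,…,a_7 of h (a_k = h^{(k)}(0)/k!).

L = 1 + (-1 - 4·x - 6·x^2 - 4·x^3)·Dx  (order 1).
h: a_k = -2, -2, 3, -3, 5/4, 9/4, -49/8, 61/8, …
ICs: h(0) = -2.

f: a_k = -2, -2, 1, -1, 5/4, -7/4, 21/8, -33/8, …
L₀ from L_f via x↦r, Dx↦r'^{-1}Dx.
Differentiate: ansatz ord ≤ ord L₀ ⇒ L.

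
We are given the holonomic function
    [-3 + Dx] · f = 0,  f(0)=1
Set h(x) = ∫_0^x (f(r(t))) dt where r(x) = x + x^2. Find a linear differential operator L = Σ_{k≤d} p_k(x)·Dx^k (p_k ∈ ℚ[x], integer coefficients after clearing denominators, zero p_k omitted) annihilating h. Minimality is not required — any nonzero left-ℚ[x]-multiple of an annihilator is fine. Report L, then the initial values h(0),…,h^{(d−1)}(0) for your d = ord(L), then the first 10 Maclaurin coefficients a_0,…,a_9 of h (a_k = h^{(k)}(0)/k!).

L = (-3 - 6·x)·Dx + Dx^2  (order 2).
h: a_k = 0, 1, 3/2, 5/2, 27/8, 171/40, 387/80, 2871/560, 4509/896, 20913/4480, …
ICs: h(0) = 0, h′(0) = 1.

f: a_k = 1, 3, 9/2, 9/2, 27/8, 81/40, 81/80, 243/560, 729/4480, 243/4480, …
L₀ from L_f via x↦r, Dx↦r'^{-1}Dx.
h=∫h₀ ⇒ L = L₀·Dx.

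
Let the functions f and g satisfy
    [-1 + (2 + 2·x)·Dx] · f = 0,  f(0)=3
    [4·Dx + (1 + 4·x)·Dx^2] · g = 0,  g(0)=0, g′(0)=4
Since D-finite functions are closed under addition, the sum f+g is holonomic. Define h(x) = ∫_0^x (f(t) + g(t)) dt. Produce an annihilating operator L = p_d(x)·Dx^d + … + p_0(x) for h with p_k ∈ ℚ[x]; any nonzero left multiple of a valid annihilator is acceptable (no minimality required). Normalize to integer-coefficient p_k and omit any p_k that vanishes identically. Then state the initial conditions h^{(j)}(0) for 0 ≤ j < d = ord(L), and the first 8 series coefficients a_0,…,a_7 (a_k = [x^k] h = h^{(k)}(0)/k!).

f: a_k = 3, 3/2, -3/8, 3/16, -15/128, 21/256, -63/1024, 99/2048, …
g: a_k = 0, 4, -8, 64/3, -64, 1024/5, -2048/3, 16384/7, …
L₀ := lclm(L_f,L_g); ord L₀ ≤ 1+2.
Integrate: L := L₀·Dx.
L = (52 + 16·x)·Dx^2 + (125 + 232·x + 80·x^2)·Dx^3 + (14 + 78·x + 96·x^2 + 32·x^3)·Dx^4  (order 4).
h: a_k = 0, 3, 11/4, -67/24, 1033/192, -8207/640, 262249/7680, -2097341/21504, …
ICs: h(0) = 0, h′(0) = 3, h′′(0) = 11/2, h′′′(0) = -67/4.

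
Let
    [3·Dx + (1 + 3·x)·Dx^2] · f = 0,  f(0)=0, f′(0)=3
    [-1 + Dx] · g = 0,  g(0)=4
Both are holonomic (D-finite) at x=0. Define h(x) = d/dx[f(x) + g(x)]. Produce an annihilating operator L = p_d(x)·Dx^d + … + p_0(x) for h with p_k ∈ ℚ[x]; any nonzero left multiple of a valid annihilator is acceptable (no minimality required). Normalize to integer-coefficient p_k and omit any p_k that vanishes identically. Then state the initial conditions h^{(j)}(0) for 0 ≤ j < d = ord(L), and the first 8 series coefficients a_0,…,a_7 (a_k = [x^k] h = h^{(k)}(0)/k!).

f: a_k = 0, 3, -9/2, 9, -81/4, 243/5, -243/2, 2187/7, …
g: a_k = 4, 4, 2, 2/3, 1/6, 1/30, 1/180, 1/1260, …
L₀ := lclm(L_f,L_g); ord L₀ ≤ 2+1.
Differentiate: ansatz ord ≤ ord L₀ ⇒ L.
L = (-21 - 9·x) + (17 - 6·x - 9·x^2)·Dx + (4 + 15·x + 9·x^2)·Dx^2  (order 2).
h: a_k = 7, -5, 29, -241/3, 1459/6, -21869/30, 393661/180, -8266859/1260, …
ICs: h(0) = 7, h′(0) = -5.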